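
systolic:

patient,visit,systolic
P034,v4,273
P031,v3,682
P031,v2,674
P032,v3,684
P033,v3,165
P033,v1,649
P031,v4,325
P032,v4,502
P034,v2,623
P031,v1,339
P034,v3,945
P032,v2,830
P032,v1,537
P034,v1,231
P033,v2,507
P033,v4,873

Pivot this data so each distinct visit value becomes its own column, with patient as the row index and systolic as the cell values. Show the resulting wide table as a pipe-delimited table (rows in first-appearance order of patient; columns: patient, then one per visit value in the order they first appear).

Columns: patient plus the 4 distinct visit values (v4, v3, v2, v1).
For example, row P034 column v4 takes systolic=273 from the long row (P034, v4).

| patient | v4 | v3 | v2 | v1 |
| P034 | 273 | 945 | 623 | 231 |
| P031 | 325 | 682 | 674 | 339 |
| P032 | 502 | 684 | 830 | 537 |
| P033 | 873 | 165 | 507 | 649 |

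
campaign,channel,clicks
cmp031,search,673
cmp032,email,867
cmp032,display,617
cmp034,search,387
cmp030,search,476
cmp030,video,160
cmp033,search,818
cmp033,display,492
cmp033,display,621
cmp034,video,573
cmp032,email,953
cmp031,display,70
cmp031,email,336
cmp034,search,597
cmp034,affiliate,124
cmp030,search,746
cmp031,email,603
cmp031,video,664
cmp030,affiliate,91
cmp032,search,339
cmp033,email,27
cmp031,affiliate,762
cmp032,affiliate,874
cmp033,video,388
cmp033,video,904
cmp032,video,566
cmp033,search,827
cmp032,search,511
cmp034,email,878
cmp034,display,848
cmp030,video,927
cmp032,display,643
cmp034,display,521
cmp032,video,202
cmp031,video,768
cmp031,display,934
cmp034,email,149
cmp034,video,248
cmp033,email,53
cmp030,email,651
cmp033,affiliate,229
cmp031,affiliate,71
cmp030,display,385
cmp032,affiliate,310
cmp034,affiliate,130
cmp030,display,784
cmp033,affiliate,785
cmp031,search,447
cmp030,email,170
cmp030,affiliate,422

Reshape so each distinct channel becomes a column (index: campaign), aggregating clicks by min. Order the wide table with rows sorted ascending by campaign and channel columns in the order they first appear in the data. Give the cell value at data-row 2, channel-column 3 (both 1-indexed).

With rows sorted ascending by campaign, row 2 is campaign=cmp031. channel columns in first-appearance order: search, email, display, video, affiliate; column 3 is display.
Long rows with campaign=cmp031, channel=display: min(70, 934) = 70.

70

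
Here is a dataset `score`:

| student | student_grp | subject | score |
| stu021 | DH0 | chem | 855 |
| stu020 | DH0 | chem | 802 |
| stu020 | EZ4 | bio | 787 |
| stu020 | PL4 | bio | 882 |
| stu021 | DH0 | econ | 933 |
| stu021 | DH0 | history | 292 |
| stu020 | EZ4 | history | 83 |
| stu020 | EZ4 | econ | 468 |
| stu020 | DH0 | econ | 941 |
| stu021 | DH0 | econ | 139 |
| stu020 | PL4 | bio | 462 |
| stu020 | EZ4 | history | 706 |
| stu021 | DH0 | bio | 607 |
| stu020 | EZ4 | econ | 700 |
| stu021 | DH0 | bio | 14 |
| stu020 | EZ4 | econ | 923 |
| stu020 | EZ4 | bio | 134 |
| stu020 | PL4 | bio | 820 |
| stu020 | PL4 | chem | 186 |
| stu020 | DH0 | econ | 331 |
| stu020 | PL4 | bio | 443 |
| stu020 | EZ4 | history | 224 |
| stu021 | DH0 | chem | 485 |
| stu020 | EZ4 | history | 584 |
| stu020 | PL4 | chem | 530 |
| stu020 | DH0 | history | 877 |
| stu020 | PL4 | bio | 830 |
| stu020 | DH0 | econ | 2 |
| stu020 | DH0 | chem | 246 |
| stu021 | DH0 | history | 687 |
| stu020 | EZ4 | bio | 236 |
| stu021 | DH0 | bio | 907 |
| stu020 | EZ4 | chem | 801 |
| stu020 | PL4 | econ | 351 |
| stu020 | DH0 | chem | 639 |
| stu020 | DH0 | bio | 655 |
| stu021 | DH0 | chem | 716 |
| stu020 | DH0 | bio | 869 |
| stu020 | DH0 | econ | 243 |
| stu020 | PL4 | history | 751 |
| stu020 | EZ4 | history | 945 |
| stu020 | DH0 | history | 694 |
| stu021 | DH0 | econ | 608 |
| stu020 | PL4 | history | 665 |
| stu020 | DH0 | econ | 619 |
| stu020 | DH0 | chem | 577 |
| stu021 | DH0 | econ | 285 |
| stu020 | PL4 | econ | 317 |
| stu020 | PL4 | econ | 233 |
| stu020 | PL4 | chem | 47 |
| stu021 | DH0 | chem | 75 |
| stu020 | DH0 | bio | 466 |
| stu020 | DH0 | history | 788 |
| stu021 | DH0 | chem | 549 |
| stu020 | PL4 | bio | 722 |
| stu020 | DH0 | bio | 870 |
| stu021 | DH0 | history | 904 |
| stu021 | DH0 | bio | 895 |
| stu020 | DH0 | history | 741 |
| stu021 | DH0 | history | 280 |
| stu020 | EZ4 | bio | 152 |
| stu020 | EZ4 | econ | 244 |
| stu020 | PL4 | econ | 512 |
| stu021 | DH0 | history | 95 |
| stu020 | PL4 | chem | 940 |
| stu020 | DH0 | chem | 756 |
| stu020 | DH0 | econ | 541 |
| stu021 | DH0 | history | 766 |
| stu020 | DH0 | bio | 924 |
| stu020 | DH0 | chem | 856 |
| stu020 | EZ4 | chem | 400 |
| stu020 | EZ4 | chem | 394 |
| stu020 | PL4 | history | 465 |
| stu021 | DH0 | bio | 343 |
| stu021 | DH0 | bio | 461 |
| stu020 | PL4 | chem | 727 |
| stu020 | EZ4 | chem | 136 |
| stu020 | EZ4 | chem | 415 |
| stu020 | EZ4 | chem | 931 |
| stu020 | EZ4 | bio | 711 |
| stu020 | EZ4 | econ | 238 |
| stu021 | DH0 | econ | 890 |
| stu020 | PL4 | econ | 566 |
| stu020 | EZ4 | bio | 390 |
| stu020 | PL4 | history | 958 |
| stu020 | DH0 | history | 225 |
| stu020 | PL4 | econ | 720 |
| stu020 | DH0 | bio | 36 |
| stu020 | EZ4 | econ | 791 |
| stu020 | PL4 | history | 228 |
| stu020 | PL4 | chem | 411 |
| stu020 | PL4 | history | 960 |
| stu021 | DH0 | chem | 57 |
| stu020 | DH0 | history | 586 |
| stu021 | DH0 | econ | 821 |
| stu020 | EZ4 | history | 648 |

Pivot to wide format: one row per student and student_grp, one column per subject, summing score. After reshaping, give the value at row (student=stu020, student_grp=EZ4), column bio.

Rows with student=stu020, student_grp=EZ4 and subject=bio: score values are 787, 134, 236, 152, 711, 390.
787 + 134 + 236 + 152 + 711 + 390 = 2410.

2410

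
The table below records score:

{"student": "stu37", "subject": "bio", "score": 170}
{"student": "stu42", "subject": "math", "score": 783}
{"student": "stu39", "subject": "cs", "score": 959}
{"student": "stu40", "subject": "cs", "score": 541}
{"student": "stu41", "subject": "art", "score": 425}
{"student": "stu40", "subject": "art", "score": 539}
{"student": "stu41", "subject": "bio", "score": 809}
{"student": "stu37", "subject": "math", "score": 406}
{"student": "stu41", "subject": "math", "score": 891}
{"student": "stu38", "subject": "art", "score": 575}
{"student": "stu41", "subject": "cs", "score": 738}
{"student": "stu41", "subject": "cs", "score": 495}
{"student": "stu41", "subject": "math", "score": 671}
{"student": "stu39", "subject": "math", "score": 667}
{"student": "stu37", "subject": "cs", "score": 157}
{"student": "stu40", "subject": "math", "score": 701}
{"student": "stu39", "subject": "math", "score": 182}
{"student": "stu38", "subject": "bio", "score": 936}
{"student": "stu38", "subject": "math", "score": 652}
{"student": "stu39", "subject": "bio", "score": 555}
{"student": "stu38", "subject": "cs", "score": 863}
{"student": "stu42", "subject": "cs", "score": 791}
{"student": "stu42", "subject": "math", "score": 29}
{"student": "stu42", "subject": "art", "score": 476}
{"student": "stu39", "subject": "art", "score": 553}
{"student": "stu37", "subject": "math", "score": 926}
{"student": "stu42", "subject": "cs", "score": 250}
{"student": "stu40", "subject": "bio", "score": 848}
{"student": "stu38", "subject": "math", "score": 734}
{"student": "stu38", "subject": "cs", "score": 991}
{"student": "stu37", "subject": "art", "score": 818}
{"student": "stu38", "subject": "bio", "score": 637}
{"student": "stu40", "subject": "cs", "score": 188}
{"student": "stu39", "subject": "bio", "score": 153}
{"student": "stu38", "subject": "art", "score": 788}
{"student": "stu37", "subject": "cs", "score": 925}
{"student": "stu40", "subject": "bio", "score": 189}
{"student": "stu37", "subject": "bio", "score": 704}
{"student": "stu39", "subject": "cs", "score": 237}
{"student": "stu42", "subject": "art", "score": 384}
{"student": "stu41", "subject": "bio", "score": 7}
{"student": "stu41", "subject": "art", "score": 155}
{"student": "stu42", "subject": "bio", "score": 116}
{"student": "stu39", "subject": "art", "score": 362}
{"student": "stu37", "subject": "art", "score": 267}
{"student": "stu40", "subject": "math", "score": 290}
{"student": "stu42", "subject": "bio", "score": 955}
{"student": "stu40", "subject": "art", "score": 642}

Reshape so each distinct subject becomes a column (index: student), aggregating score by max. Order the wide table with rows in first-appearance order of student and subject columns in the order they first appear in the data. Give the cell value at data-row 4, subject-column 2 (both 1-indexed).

701

With rows in first-appearance order of student, row 4 is student=stu40. subject columns in first-appearance order: bio, math, cs, art; column 2 is math.
Long rows with student=stu40, subject=math: max(701, 290) = 701.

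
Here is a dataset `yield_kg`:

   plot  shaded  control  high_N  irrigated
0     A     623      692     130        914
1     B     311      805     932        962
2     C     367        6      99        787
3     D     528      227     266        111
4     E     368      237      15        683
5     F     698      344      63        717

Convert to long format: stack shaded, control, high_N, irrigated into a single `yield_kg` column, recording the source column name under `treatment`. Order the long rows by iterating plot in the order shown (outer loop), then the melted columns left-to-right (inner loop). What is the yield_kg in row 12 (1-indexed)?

787

24 rows total (6 × 4). Row 12: index ⌊(12-1)/4⌋ = 2 into plot → C; (12-1) mod 4 = 3 into the melted columns → irrigated.
So row 12 is (C, irrigated, 787); yield_kg = 787.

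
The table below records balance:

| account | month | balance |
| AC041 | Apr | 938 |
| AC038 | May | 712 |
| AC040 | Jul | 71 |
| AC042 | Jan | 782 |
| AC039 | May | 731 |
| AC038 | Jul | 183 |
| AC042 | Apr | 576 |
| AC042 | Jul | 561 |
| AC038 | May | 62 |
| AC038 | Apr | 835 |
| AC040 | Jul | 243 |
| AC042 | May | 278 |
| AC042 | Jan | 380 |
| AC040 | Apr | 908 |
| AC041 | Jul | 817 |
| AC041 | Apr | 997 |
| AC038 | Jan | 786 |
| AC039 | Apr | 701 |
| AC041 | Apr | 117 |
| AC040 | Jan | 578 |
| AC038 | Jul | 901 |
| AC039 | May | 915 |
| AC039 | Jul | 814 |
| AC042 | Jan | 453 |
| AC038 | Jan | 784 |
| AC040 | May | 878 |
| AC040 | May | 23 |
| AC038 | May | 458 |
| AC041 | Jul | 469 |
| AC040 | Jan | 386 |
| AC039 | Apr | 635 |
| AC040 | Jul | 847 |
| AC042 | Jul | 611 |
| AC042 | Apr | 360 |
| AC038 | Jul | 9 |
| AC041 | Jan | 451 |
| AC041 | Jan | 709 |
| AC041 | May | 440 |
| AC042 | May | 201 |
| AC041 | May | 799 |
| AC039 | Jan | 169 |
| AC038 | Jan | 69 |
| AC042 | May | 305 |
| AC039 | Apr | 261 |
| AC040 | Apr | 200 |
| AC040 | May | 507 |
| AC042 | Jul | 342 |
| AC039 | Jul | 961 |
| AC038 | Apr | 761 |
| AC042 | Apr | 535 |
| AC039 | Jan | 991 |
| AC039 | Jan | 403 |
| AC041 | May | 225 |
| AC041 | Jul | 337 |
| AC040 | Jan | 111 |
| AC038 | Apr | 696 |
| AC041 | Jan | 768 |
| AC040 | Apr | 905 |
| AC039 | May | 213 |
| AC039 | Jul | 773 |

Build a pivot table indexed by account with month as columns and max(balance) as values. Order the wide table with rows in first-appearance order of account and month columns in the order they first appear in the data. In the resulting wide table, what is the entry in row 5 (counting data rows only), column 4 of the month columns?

991

With rows in first-appearance order of account, row 5 is account=AC039. month columns in first-appearance order: Apr, May, Jul, Jan; column 4 is Jan.
Long rows with account=AC039, month=Jan: max(169, 991, 403) = 991.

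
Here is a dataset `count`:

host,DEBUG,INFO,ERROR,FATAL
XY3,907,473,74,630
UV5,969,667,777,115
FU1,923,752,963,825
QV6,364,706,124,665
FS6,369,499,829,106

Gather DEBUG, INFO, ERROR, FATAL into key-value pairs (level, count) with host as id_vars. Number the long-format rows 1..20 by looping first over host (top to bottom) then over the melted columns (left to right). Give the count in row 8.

20 rows total (5 × 4). Row 8: index ⌊(8-1)/4⌋ = 1 into host → UV5; (8-1) mod 4 = 3 into the melted columns → FATAL.
So row 8 is (UV5, FATAL, 115); count = 115.

115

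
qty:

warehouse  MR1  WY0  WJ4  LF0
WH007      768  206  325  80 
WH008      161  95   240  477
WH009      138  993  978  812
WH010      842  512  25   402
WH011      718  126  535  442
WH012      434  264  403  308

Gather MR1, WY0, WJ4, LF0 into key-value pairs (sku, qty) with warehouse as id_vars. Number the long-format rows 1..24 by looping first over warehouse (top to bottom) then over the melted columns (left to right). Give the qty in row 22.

24 rows total (6 × 4). Row 22: index ⌊(22-1)/4⌋ = 5 into warehouse → WH012; (22-1) mod 4 = 1 into the melted columns → WY0.
So row 22 is (WH012, WY0, 264); qty = 264.

264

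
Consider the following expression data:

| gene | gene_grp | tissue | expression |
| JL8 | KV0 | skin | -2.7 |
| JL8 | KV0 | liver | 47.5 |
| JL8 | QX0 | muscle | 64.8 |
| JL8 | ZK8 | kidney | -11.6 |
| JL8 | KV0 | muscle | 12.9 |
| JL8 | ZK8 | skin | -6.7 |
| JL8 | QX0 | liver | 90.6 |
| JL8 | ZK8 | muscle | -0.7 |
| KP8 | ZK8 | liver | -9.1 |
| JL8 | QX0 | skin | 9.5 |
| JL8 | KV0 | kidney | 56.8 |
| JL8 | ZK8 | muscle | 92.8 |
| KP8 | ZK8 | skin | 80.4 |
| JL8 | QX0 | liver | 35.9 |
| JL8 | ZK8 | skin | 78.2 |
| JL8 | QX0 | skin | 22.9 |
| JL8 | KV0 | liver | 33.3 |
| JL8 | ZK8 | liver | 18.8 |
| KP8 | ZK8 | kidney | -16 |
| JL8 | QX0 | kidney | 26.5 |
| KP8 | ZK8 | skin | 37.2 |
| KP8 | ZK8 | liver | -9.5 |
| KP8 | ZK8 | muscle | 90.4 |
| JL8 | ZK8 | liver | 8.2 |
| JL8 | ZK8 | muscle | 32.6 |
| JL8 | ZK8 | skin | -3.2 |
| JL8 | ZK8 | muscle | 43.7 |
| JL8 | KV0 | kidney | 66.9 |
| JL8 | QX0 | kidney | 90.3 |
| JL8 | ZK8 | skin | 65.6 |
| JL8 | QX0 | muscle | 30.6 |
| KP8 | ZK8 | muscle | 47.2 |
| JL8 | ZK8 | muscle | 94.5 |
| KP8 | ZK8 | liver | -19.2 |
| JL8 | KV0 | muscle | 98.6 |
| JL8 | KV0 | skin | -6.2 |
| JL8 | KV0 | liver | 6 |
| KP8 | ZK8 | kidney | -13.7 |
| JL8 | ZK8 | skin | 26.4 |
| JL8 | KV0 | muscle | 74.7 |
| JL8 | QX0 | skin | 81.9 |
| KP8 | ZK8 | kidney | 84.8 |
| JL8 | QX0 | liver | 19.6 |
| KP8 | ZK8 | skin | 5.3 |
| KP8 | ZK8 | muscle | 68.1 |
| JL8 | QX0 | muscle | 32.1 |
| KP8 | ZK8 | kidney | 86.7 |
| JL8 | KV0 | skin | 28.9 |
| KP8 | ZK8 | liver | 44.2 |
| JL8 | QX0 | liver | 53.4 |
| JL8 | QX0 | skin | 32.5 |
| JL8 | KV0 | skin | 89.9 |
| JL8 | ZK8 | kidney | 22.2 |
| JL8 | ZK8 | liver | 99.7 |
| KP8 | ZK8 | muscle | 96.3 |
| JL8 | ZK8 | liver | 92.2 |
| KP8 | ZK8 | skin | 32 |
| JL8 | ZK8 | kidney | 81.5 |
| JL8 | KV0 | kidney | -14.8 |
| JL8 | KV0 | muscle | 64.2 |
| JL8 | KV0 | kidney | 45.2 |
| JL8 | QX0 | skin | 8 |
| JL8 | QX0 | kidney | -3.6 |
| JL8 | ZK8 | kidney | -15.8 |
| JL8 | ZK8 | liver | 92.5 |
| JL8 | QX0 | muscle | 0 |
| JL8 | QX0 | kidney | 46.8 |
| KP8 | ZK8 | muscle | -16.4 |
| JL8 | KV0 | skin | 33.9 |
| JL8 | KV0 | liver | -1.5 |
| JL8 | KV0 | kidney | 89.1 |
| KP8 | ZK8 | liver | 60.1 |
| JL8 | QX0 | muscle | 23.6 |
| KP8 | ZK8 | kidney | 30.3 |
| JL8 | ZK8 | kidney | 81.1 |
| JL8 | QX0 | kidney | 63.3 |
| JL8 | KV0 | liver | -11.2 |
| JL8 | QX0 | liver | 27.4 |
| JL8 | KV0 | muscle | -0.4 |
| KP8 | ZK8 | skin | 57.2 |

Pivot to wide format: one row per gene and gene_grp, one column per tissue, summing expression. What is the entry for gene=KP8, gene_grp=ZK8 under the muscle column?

285.6

Rows with gene=KP8, gene_grp=ZK8 and tissue=muscle: expression values are 90.4, 47.2, 68.1, 96.3, -16.4.
90.4 + 47.2 + 68.1 + 96.3 + -16.4 = 285.6.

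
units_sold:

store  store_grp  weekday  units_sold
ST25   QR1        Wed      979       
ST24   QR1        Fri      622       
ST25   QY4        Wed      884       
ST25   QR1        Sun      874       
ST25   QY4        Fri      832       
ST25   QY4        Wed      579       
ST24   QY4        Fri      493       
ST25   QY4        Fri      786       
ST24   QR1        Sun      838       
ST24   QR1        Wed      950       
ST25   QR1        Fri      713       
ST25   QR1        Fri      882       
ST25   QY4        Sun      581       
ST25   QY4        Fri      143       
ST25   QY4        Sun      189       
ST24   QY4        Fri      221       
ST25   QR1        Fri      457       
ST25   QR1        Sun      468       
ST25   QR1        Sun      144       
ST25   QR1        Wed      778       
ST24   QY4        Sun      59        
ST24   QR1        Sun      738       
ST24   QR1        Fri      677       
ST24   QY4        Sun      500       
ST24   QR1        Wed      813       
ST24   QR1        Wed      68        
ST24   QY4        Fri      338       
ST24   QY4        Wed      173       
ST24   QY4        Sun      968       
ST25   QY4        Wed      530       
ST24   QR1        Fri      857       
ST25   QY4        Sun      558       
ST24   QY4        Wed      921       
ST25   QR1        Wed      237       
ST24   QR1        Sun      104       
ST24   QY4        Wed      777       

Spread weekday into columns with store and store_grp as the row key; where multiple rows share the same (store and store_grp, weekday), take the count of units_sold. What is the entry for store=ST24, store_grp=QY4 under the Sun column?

Rows with store=ST24, store_grp=QY4 and weekday=Sun: units_sold values are 59, 500, 968.
3 rows match — count = 3.

3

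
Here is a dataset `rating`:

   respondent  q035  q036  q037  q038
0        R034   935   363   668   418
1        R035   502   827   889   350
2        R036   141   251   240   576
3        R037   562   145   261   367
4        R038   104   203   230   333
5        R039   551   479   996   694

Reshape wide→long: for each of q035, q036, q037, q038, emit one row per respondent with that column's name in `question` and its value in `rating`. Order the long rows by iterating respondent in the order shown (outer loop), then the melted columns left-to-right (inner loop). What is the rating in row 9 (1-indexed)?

24 rows total (6 × 4). Row 9: index ⌊(9-1)/4⌋ = 2 into respondent → R036; (9-1) mod 4 = 0 into the melted columns → q035.
So row 9 is (R036, q035, 141); rating = 141.

141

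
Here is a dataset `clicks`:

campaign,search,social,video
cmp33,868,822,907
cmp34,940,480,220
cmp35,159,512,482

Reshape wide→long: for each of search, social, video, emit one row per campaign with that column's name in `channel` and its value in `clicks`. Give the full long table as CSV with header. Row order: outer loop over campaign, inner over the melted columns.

campaign,channel,clicks
cmp33,search,868
cmp33,social,822
cmp33,video,907
cmp34,search,940
cmp34,social,480
cmp34,video,220
cmp35,search,159
cmp35,social,512
cmp35,video,482

Each (campaign, column) pair becomes one row: 3 × 3 = 9 rows.
For example, (cmp33, search) → clicks=868.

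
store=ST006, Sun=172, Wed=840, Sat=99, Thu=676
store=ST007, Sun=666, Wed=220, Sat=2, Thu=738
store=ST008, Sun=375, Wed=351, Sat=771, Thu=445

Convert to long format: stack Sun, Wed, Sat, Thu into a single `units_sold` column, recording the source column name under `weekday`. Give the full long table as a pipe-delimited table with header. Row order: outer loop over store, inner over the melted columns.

Each (store, column) pair becomes one row: 3 × 4 = 12 rows.
For example, (ST006, Sun) → units_sold=172.

| store | weekday | units_sold |
| ST006 | Sun | 172 |
| ST006 | Wed | 840 |
| ST006 | Sat | 99 |
| ST006 | Thu | 676 |
| ST007 | Sun | 666 |
| ST007 | Wed | 220 |
| ST007 | Sat | 2 |
| ST007 | Thu | 738 |
| ST008 | Sun | 375 |
| ST008 | Wed | 351 |
| ST008 | Sat | 771 |
| ST008 | Thu | 445 |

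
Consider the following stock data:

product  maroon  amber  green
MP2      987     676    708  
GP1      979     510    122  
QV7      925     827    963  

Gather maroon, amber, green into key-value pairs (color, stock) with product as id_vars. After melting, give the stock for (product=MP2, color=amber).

676

Unpivoting turns each (product, wide-column) pair into one long row.
The wide cell at row MP2, column amber holds 676, so the long row (MP2, amber) has stock=676.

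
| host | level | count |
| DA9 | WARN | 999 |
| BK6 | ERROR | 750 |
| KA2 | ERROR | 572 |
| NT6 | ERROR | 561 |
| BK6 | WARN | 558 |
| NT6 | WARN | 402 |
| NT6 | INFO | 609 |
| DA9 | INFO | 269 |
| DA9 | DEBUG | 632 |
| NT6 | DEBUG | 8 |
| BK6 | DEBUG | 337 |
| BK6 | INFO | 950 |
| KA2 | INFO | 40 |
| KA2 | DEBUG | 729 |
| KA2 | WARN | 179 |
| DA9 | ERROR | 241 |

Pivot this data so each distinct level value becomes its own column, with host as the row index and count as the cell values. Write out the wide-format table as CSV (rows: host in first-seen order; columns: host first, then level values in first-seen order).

Columns: host plus the 4 distinct level values (WARN, ERROR, INFO, DEBUG).
For example, row DA9 column WARN takes count=999 from the long row (DA9, WARN).

host,WARN,ERROR,INFO,DEBUG
DA9,999,241,269,632
BK6,558,750,950,337
KA2,179,572,40,729
NT6,402,561,609,8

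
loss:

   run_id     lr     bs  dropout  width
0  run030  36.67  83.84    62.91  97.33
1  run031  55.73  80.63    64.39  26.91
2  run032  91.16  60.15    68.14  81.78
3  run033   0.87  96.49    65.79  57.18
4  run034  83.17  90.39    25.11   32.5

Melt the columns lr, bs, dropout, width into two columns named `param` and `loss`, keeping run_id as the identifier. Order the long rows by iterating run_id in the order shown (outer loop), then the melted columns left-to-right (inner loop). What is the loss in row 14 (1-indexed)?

20 rows total (5 × 4). Row 14: index ⌊(14-1)/4⌋ = 3 into run_id → run033; (14-1) mod 4 = 1 into the melted columns → bs.
So row 14 is (run033, bs, 96.49); loss = 96.49.

96.49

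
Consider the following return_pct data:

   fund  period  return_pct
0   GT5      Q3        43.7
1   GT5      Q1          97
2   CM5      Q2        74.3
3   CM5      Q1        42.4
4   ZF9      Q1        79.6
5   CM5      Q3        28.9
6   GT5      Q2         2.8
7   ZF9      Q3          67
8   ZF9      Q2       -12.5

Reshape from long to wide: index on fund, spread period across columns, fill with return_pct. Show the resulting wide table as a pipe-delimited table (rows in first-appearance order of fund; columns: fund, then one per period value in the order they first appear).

Columns: fund plus the 3 distinct period values (Q3, Q1, Q2).
For example, row GT5 column Q3 takes return_pct=43.7 from the long row (GT5, Q3).

| fund | Q3 | Q1 | Q2 |
| GT5 | 43.7 | 97 | 2.8 |
| CM5 | 28.9 | 42.4 | 74.3 |
| ZF9 | 67 | 79.6 | -12.5 |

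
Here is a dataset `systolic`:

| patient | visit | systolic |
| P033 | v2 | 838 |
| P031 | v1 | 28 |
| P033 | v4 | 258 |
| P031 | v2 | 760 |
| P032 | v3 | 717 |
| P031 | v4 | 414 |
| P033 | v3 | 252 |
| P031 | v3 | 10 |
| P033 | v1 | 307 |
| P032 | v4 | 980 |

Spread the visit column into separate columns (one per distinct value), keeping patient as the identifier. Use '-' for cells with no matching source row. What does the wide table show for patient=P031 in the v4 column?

414

The long row with patient=P031, visit=v4 has systolic=414.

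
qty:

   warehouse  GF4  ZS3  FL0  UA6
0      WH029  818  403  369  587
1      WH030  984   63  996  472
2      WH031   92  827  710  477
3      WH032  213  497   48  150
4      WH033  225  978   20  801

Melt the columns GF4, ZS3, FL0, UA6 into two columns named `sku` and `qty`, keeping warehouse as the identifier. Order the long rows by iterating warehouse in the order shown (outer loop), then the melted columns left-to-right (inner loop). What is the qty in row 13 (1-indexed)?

20 rows total (5 × 4). Row 13: index ⌊(13-1)/4⌋ = 3 into warehouse → WH032; (13-1) mod 4 = 0 into the melted columns → GF4.
So row 13 is (WH032, GF4, 213); qty = 213.

213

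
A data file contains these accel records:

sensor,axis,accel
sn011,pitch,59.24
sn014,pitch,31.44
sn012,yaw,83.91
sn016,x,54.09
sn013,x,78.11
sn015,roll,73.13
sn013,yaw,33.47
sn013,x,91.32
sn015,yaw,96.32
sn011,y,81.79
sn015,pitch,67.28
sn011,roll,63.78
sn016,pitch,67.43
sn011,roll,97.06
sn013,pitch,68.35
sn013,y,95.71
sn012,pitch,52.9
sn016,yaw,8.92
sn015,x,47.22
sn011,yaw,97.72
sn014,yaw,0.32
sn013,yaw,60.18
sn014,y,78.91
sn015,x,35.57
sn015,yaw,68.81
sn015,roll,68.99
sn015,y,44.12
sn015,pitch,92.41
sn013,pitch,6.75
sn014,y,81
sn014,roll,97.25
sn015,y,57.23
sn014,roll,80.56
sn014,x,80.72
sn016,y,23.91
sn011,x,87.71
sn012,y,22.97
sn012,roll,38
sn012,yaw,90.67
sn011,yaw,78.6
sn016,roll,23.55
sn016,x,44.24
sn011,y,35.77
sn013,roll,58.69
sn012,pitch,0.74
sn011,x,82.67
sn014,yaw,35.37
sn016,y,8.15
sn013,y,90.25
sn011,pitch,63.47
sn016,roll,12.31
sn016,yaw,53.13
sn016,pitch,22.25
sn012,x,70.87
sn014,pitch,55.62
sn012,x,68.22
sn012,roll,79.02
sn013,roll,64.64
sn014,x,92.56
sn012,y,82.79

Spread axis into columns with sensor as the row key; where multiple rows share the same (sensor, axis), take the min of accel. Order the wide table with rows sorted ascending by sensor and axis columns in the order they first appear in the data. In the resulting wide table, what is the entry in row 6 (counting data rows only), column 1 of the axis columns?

With rows sorted ascending by sensor, row 6 is sensor=sn016. axis columns in first-appearance order: pitch, yaw, x, roll, y; column 1 is pitch.
Long rows with sensor=sn016, axis=pitch: min(67.43, 22.25) = 22.25.

22.25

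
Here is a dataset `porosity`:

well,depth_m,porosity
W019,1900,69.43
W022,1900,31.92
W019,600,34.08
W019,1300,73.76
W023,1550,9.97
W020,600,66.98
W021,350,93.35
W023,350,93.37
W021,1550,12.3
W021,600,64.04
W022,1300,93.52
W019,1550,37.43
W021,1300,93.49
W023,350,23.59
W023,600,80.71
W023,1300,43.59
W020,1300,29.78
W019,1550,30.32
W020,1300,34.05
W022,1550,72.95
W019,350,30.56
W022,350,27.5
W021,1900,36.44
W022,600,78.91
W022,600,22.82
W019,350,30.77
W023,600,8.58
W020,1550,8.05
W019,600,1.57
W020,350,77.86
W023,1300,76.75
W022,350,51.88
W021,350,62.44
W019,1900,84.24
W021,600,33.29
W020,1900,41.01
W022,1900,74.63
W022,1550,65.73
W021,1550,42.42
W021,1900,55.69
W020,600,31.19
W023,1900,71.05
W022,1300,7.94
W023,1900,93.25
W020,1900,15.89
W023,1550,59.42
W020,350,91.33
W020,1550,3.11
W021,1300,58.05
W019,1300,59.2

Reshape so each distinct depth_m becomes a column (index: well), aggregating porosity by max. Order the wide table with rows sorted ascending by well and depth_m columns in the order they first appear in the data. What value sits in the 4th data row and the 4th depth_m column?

72.95

With rows sorted ascending by well, row 4 is well=W022. depth_m columns in first-appearance order: 1900, 600, 1300, 1550, 350; column 4 is 1550.
Long rows with well=W022, depth_m=1550: max(72.95, 65.73) = 72.95.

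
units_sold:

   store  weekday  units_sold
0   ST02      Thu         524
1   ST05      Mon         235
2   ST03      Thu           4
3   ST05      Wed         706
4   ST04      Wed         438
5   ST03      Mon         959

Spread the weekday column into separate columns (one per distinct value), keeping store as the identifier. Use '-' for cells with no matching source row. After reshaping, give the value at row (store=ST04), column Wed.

The long row with store=ST04, weekday=Wed has units_sold=438.

438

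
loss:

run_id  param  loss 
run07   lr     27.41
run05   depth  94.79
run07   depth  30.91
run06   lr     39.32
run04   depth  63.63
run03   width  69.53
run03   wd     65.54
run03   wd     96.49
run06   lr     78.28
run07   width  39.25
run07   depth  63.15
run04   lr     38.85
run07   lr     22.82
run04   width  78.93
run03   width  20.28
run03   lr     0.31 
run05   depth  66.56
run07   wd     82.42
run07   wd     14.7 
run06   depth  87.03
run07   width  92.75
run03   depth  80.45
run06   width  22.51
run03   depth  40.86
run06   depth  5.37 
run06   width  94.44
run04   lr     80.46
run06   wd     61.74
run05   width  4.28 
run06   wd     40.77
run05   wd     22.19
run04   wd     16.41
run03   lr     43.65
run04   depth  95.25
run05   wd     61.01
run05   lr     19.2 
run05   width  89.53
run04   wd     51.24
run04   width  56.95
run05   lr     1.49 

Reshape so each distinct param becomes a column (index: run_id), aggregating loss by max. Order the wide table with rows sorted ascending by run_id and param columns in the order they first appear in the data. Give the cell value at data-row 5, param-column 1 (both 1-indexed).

With rows sorted ascending by run_id, row 5 is run_id=run07. param columns in first-appearance order: lr, depth, width, wd; column 1 is lr.
Long rows with run_id=run07, param=lr: max(27.41, 22.82) = 27.41.

27.41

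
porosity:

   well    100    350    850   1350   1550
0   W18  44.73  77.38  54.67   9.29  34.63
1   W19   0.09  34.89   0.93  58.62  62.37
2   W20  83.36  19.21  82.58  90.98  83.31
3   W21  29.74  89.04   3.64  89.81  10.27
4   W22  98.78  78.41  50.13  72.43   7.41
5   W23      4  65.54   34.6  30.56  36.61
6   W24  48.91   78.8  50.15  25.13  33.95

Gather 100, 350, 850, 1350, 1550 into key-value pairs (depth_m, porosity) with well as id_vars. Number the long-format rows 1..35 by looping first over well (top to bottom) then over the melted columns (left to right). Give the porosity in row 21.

98.78

35 rows total (7 × 5). Row 21: index ⌊(21-1)/5⌋ = 4 into well → W22; (21-1) mod 5 = 0 into the melted columns → 100.
So row 21 is (W22, 100, 98.78); porosity = 98.78.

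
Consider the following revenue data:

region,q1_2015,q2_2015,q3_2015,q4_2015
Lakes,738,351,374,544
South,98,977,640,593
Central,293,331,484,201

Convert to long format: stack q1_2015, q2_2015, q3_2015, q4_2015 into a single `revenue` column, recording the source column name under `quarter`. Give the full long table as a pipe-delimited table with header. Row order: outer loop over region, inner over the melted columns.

| region | quarter | revenue |
| Lakes | q1_2015 | 738 |
| Lakes | q2_2015 | 351 |
| Lakes | q3_2015 | 374 |
| Lakes | q4_2015 | 544 |
| South | q1_2015 | 98 |
| South | q2_2015 | 977 |
| South | q3_2015 | 640 |
| South | q4_2015 | 593 |
| Central | q1_2015 | 293 |
| Central | q2_2015 | 331 |
| Central | q3_2015 | 484 |
| Central | q4_2015 | 201 |

Each (region, column) pair becomes one row: 3 × 4 = 12 rows.
For example, (Lakes, q1_2015) → revenue=738.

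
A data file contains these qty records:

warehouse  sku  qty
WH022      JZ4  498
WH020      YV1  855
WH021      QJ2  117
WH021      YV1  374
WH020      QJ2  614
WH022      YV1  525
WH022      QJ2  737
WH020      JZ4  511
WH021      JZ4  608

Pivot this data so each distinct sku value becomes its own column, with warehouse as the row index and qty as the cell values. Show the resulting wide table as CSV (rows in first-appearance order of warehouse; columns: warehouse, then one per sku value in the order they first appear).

Columns: warehouse plus the 3 distinct sku values (JZ4, YV1, QJ2).
For example, row WH022 column JZ4 takes qty=498 from the long row (WH022, JZ4).

warehouse,JZ4,YV1,QJ2
WH022,498,525,737
WH020,511,855,614
WH021,608,374,117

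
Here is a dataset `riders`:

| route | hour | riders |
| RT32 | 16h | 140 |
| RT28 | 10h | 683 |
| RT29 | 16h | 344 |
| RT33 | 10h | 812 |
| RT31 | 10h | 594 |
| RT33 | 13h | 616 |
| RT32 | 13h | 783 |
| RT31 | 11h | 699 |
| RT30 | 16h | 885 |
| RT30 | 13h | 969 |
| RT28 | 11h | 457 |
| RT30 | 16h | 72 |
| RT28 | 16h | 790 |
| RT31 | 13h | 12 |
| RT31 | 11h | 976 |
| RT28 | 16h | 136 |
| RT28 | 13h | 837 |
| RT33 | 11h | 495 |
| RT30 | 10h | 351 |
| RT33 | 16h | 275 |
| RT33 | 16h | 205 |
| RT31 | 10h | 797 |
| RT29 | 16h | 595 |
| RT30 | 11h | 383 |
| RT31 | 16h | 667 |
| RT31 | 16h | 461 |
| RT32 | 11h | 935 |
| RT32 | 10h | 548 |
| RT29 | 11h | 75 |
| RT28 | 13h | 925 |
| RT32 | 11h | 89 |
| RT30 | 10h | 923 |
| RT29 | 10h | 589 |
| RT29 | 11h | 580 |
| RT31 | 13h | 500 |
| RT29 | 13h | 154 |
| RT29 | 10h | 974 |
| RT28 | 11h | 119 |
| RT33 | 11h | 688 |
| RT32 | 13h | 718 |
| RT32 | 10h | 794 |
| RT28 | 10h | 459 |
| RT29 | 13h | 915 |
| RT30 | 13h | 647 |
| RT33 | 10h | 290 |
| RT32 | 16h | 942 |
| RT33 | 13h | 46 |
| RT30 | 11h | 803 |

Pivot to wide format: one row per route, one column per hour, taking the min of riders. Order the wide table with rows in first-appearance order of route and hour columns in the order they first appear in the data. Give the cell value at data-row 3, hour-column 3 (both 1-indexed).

154

With rows in first-appearance order of route, row 3 is route=RT29. hour columns in first-appearance order: 16h, 10h, 13h, 11h; column 3 is 13h.
Long rows with route=RT29, hour=13h: min(154, 915) = 154.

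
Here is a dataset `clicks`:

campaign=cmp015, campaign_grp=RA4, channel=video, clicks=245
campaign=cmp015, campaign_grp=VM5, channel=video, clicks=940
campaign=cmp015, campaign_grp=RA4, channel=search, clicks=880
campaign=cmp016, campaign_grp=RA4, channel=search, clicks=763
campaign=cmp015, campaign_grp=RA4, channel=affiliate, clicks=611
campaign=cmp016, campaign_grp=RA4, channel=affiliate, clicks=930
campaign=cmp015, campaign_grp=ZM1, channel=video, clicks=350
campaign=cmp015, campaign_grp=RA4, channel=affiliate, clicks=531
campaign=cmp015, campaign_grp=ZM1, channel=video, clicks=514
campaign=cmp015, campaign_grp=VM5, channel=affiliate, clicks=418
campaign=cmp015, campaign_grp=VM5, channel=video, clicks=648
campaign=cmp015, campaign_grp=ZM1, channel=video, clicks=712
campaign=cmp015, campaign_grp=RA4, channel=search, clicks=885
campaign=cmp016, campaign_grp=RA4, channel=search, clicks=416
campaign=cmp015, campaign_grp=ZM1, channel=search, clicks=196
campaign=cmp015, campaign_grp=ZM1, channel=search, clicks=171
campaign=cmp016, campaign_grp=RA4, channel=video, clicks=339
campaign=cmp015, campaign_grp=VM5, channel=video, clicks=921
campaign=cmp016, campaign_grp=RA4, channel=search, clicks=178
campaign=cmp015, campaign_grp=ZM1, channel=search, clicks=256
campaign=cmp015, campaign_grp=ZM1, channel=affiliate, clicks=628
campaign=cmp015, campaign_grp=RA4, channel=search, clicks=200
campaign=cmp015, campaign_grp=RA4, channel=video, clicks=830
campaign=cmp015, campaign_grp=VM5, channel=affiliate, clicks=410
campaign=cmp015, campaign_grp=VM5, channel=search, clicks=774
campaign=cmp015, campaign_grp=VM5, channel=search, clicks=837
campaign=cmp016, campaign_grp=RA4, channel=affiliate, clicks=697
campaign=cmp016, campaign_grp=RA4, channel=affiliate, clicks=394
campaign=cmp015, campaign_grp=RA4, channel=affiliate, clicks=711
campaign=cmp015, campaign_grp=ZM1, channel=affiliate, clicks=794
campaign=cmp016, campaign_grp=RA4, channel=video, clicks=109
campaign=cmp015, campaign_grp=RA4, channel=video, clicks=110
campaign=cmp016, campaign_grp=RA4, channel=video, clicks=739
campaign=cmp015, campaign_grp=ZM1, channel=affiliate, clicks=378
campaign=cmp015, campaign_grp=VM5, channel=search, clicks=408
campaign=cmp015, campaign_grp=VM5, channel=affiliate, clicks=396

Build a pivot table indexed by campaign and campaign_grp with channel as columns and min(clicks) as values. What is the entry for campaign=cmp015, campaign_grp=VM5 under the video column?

648

Rows with campaign=cmp015, campaign_grp=VM5 and channel=video: clicks values are 940, 648, 921.
min(940, 648, 921) = 648.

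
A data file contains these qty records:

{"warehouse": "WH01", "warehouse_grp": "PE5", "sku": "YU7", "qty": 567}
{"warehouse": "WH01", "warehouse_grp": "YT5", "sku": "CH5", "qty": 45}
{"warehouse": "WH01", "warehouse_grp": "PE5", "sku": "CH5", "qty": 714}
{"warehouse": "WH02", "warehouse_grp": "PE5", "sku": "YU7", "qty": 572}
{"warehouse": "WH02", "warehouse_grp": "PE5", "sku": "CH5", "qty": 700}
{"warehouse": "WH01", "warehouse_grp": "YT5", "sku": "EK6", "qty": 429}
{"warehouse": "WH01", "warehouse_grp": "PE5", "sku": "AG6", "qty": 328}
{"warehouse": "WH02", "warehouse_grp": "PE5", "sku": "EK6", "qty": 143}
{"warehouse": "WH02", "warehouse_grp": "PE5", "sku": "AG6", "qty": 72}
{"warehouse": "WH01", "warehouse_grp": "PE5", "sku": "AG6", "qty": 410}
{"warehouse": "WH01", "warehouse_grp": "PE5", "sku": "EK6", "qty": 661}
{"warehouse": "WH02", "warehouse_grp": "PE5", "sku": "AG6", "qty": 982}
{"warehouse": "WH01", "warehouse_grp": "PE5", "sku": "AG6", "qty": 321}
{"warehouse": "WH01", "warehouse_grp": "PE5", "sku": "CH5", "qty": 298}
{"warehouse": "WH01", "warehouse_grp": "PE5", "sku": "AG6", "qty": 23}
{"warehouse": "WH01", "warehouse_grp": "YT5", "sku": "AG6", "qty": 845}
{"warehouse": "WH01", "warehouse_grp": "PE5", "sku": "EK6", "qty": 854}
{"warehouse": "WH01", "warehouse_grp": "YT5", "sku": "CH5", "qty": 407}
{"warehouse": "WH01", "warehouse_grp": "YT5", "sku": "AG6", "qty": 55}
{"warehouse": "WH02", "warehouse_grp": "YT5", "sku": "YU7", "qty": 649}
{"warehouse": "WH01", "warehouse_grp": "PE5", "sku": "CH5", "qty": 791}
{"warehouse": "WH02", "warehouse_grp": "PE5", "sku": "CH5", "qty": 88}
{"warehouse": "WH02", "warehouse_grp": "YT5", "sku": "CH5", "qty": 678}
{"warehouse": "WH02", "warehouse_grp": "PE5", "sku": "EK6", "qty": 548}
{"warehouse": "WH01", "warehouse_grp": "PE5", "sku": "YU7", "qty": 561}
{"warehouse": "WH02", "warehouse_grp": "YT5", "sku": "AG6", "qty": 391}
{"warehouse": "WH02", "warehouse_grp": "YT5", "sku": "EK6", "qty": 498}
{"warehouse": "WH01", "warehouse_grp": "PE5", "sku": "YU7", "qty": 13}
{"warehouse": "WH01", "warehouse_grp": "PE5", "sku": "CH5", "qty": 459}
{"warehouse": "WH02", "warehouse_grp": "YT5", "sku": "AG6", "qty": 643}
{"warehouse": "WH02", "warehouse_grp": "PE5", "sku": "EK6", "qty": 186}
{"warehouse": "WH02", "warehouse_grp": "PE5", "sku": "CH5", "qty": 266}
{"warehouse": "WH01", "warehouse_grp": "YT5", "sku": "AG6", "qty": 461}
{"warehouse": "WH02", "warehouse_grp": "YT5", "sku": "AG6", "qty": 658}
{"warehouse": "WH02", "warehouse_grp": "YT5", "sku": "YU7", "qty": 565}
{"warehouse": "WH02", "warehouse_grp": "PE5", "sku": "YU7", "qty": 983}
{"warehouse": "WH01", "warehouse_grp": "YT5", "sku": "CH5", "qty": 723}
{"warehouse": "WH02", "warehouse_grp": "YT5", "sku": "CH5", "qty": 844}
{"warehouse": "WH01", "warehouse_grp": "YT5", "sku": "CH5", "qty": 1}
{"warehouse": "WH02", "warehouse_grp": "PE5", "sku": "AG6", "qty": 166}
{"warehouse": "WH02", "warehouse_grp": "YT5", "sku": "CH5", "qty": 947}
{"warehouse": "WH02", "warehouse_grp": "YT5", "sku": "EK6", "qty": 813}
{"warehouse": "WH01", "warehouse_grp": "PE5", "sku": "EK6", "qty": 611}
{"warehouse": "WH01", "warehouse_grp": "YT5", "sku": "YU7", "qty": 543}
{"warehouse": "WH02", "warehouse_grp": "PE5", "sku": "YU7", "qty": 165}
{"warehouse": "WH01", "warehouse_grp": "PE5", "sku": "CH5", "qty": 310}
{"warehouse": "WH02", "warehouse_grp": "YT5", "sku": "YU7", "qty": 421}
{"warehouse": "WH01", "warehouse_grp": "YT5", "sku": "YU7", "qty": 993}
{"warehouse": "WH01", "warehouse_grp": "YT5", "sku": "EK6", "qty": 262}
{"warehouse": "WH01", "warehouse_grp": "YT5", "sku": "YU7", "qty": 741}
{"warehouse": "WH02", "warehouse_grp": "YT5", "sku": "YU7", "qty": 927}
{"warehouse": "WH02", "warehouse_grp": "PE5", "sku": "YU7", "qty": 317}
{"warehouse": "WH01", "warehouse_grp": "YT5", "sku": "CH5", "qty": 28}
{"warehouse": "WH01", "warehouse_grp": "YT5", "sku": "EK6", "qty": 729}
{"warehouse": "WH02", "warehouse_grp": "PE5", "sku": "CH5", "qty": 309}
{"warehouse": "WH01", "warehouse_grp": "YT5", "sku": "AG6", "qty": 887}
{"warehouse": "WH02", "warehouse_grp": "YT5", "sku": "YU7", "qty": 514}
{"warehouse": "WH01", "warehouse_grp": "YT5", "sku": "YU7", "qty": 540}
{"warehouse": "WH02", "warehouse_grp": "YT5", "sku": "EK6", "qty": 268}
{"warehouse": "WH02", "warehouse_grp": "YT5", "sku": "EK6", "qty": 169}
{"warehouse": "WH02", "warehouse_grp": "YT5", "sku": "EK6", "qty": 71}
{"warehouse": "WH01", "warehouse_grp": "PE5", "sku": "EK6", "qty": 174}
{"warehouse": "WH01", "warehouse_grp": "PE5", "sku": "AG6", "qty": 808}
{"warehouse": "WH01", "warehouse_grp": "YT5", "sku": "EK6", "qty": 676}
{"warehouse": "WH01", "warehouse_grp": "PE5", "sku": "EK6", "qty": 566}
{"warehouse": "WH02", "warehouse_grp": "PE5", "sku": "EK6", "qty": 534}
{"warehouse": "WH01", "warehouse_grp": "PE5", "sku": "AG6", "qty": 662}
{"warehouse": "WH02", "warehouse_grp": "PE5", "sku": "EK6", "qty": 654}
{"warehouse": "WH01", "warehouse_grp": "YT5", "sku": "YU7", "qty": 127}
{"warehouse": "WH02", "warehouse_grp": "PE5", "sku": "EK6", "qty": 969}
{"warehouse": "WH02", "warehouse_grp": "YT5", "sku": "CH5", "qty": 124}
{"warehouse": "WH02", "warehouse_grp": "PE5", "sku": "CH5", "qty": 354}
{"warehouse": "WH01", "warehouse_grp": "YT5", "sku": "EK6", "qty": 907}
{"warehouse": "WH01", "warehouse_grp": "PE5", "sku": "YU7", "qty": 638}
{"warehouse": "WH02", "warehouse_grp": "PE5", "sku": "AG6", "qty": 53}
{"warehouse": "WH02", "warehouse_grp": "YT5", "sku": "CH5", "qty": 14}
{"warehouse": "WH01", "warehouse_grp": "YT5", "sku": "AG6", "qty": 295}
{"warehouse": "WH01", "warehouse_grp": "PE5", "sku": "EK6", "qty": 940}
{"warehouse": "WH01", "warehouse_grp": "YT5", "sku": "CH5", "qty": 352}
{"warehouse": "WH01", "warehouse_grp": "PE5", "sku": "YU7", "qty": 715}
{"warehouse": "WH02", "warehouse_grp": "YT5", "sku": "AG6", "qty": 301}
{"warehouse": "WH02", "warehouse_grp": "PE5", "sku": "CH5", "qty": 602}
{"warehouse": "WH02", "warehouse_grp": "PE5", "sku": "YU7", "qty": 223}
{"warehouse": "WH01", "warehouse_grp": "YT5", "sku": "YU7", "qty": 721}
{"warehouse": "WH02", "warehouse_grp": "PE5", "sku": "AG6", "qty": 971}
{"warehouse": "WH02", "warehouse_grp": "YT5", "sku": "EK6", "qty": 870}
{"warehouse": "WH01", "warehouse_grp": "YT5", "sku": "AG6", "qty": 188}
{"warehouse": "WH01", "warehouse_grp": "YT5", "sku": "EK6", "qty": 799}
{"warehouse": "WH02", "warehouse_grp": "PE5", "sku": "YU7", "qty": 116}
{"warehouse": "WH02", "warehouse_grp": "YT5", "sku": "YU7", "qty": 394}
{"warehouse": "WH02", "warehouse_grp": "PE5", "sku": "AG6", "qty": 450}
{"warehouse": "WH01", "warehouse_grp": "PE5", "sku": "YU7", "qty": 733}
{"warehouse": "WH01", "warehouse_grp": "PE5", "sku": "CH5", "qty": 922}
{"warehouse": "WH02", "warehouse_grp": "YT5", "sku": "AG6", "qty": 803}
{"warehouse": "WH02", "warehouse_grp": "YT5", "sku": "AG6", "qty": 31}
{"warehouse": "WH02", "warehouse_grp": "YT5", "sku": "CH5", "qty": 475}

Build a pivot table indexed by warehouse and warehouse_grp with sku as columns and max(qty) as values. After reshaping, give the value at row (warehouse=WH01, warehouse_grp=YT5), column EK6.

907

Rows with warehouse=WH01, warehouse_grp=YT5 and sku=EK6: qty values are 429, 262, 729, 676, 907, 799.
max(429, 262, 729, 676, 907, 799) = 907.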